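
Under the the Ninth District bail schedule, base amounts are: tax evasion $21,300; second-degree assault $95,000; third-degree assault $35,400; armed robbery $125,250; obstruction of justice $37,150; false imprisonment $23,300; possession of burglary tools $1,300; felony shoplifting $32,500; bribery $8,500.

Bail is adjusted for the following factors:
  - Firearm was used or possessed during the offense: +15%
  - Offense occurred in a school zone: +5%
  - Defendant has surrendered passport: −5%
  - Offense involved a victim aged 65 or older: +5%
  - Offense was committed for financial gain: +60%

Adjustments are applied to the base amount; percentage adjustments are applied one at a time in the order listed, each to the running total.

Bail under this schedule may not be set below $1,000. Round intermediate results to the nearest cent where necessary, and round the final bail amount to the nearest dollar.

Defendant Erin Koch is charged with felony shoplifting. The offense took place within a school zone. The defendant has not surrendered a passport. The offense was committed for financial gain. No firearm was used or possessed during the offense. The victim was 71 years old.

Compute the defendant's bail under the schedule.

Base amounts from the schedule: felony shoplifting $32,500.
Single charge. Combined base = $32,500.
Offense occurred in a school zone (+5%): $32,500 × 1.05 = $34,125.
Offense involved a victim aged 65 or older (+5%): $34,125 × 1.05 = $35,831.25.
Offense was committed for financial gain (+60%): $35,831.25 × 1.6 = $57,330.
$57,330 is at or above the $1,000 minimum.

$57,330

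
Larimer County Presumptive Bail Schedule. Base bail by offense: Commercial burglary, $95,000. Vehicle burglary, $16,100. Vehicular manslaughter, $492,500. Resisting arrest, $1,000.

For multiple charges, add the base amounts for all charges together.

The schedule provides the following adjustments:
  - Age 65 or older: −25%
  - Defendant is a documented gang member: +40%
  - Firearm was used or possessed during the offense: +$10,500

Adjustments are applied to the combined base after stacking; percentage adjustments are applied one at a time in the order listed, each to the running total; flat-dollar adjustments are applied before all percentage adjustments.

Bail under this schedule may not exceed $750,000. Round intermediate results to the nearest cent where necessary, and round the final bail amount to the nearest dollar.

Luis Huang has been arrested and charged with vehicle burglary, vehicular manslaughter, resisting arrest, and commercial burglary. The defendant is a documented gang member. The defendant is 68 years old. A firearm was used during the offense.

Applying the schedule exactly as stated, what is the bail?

$645,855

Base amounts from the schedule: vehicle burglary $16,100; vehicular manslaughter $492,500; resisting arrest $1,000; commercial burglary $95,000.
Stacking rule: sum of all bases. $16,100 + $492,500 + $1,000 + $95,000 = $604,600.
Firearm was used or possessed during the offense (+$10,500 flat): $604,600 + $10,500 = $615,100.
Age 65 or older (−25%): $615,100 × 0.75 = $461,325.
Defendant is a documented gang member (+40%): $461,325 × 1.4 = $645,855.
$645,855 is within the $750,000 maximum.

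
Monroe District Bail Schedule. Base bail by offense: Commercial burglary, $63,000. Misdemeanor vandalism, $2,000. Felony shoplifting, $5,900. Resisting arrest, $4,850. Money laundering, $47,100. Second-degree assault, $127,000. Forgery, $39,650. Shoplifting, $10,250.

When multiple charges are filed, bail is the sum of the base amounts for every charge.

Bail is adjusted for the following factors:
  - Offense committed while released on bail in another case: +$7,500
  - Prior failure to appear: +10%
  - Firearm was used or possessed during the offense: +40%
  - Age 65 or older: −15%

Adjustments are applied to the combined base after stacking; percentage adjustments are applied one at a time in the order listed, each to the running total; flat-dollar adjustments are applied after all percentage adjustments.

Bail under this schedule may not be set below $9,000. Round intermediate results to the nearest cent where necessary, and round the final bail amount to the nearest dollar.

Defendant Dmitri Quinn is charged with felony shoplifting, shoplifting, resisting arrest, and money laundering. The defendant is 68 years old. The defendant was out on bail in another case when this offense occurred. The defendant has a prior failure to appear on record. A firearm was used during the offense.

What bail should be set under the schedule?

$96,643

Base amounts from the schedule: felony shoplifting $5,900; shoplifting $10,250; resisting arrest $4,850; money laundering $47,100.
Stacking rule: sum of all bases. $5,900 + $10,250 + $4,850 + $47,100 = $68,100.
Prior failure to appear (+10%): $68,100 × 1.1 = $74,910.
Firearm was used or possessed during the offense (+40%): $74,910 × 1.4 = $104,874.
Age 65 or older (−15%): $104,874 × 0.85 = $89,142.90.
Offense committed while released on bail in another case (+$7,500 flat): $89,142.90 + $7,500 = $96,642.90.
$96,642.90 is at or above the $9,000 minimum.
Rounded to the nearest dollar: $96,643.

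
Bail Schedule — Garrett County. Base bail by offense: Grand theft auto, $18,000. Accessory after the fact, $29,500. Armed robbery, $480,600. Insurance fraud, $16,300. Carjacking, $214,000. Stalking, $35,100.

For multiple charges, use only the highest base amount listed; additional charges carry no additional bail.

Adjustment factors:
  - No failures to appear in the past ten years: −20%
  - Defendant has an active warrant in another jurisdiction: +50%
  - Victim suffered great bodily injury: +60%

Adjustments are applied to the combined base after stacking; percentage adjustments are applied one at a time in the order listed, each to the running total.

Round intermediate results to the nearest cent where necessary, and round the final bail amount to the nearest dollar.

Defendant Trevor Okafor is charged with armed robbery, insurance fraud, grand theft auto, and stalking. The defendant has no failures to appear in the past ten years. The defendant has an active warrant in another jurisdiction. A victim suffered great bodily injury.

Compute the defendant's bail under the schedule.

$922,752

Base amounts from the schedule: armed robbery $480,600; insurance fraud $16,300; grand theft auto $18,000; stalking $35,100.
Stacking rule: use the highest base only. Highest is armed robbery at $480,600. Combined base = $480,600.
No failures to appear in the past ten years (−20%): $480,600 × 0.8 = $384,480.
Defendant has an active warrant in another jurisdiction (+50%): $384,480 × 1.5 = $576,720.
Victim suffered great bodily injury (+60%): $576,720 × 1.6 = $922,752.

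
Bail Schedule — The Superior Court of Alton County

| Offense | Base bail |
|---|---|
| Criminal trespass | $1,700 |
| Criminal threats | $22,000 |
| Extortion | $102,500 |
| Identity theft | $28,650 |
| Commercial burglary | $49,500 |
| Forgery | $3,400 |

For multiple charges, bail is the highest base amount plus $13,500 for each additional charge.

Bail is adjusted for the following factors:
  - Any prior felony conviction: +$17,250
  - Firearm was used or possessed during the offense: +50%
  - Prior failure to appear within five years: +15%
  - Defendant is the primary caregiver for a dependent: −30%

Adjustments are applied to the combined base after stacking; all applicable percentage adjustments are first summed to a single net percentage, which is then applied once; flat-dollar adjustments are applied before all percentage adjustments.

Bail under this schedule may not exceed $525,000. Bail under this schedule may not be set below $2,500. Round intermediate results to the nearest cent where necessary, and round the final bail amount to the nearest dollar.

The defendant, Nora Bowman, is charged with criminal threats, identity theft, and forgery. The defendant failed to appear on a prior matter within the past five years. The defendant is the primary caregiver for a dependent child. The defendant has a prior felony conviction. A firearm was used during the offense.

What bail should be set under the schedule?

$98,415

Base amounts from the schedule: criminal threats $22,000; identity theft $28,650; forgery $3,400.
Stacking rule: highest base plus $13,500 per additional charge. Highest is identity theft at $28,650; 2 additional charges → +$27,000. Combined base = $55,650.
Any prior felony conviction (+$17,250 flat): $55,650 + $17,250 = $72,900.
Net percentage adjustment: +50% +15% −30% = +35%. $72,900 × 1.35 = $98,415.
$98,415 is within the $525,000 maximum.
$98,415 is at or above the $2,500 minimum.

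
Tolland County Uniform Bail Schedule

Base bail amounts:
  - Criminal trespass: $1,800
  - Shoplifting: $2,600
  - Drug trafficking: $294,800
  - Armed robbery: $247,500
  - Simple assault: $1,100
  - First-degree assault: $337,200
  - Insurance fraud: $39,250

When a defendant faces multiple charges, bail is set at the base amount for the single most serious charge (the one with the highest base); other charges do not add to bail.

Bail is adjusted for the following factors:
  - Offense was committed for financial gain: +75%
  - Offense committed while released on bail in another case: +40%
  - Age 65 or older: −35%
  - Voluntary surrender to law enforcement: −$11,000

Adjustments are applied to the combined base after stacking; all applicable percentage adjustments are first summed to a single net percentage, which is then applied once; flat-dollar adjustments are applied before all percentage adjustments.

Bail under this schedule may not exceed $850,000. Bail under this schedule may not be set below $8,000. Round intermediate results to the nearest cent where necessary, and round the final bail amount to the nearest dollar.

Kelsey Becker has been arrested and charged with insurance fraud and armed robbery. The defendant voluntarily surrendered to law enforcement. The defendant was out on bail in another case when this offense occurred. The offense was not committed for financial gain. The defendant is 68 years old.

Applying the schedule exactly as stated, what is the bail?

Base amounts from the schedule: insurance fraud $39,250; armed robbery $247,500.
Stacking rule: use the highest base only. Highest is armed robbery at $247,500. Combined base = $247,500.
Voluntary surrender to law enforcement (−$11,000 flat): $247,500 − $11,000 = $236,500.
Net percentage adjustment: +40% −35% = +5%. $236,500 × 1.05 = $248,325.
$248,325 is within the $850,000 maximum.
$248,325 is at or above the $8,000 minimum.

$248,325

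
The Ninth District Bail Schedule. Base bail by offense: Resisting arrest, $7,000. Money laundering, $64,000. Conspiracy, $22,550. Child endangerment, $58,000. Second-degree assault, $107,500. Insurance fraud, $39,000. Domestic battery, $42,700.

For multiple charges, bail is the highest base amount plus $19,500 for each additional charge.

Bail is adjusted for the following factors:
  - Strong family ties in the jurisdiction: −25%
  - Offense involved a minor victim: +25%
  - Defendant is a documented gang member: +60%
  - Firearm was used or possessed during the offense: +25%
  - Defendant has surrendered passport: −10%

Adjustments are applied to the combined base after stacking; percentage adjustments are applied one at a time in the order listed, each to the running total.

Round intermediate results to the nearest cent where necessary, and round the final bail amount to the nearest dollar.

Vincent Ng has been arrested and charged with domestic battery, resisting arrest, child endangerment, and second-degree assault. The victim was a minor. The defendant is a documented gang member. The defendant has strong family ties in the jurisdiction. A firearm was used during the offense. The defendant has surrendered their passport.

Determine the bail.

$280,125

Base amounts from the schedule: domestic battery $42,700; resisting arrest $7,000; child endangerment $58,000; second-degree assault $107,500.
Stacking rule: highest base plus $19,500 per additional charge. Highest is second-degree assault at $107,500; 3 additional charges → +$58,500. Combined base = $166,000.
Strong family ties in the jurisdiction (−25%): $166,000 × 0.75 = $124,500.
Offense involved a minor victim (+25%): $124,500 × 1.25 = $155,625.
Defendant is a documented gang member (+60%): $155,625 × 1.6 = $249,000.
Firearm was used or possessed during the offense (+25%): $249,000 × 1.25 = $311,250.
Defendant has surrendered passport (−10%): $311,250 × 0.9 = $280,125.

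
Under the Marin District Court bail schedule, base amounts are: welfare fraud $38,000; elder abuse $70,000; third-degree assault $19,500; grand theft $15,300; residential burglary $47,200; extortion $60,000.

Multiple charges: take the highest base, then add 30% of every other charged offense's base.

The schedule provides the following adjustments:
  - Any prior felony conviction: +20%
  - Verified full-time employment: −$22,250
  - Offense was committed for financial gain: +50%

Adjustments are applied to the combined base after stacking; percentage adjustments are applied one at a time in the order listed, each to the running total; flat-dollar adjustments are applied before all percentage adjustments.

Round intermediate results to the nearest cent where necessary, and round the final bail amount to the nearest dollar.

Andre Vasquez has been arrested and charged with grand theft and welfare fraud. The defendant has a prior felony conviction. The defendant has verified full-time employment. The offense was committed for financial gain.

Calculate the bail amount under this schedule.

Base amounts from the schedule: grand theft $15,300; welfare fraud $38,000.
Stacking rule: highest base plus 30% of each additional charge. Highest is welfare fraud at $38,000. Additional: $15,300 × 30% = $4,590. Combined base = $38,000 + $4,590 = $42,590.
Verified full-time employment (−$22,250 flat): $42,590 − $22,250 = $20,340.
Any prior felony conviction (+20%): $20,340 × 1.2 = $24,408.
Offense was committed for financial gain (+50%): $24,408 × 1.5 = $36,612.

$36,612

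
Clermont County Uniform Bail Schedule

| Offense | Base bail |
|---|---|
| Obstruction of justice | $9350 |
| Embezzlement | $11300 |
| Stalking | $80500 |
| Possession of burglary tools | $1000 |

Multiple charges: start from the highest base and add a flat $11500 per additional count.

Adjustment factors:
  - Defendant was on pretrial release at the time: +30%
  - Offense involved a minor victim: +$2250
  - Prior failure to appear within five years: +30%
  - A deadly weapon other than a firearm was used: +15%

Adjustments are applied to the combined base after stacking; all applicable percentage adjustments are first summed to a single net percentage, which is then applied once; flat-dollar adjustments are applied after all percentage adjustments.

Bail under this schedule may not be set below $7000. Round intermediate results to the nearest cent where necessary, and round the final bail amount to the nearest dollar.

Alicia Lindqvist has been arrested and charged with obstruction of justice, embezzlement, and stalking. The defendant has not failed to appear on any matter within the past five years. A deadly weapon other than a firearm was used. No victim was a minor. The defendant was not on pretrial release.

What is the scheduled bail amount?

Base amounts from the schedule: obstruction of justice $9350; embezzlement $11300; stalking $80500.
Stacking rule: highest base plus $11500 per additional charge. Highest is stalking at $80500; 2 additional charges → +$23000. Combined base = $103500.
A deadly weapon other than a firearm was used (+15%): $103500 × 1.15 = $119025.
$119025 is at or above the $7000 minimum.

$119025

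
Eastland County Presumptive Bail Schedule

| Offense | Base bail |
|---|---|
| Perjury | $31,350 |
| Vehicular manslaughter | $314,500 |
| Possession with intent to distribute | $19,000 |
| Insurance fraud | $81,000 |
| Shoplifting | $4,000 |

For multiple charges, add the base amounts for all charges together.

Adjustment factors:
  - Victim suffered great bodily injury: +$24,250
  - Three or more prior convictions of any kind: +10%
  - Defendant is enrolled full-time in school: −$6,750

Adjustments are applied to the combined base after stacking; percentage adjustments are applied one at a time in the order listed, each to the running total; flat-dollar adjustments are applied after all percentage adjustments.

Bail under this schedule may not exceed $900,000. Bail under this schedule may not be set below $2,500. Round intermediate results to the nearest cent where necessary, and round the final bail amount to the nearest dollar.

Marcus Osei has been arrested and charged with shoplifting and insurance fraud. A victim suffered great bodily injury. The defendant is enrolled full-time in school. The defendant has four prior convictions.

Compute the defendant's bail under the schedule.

$111,000

Base amounts from the schedule: shoplifting $4,000; insurance fraud $81,000.
Stacking rule: sum of all bases. $4,000 + $81,000 = $85,000.
Three or more prior convictions of any kind (+10%): $85,000 × 1.1 = $93,500.
Victim suffered great bodily injury (+$24,250 flat): $93,500 + $24,250 = $117,750.
Defendant is enrolled full-time in school (−$6,750 flat): $117,750 − $6,750 = $111,000.
$111,000 is within the $900,000 maximum.
$111,000 is at or above the $2,500 minimum.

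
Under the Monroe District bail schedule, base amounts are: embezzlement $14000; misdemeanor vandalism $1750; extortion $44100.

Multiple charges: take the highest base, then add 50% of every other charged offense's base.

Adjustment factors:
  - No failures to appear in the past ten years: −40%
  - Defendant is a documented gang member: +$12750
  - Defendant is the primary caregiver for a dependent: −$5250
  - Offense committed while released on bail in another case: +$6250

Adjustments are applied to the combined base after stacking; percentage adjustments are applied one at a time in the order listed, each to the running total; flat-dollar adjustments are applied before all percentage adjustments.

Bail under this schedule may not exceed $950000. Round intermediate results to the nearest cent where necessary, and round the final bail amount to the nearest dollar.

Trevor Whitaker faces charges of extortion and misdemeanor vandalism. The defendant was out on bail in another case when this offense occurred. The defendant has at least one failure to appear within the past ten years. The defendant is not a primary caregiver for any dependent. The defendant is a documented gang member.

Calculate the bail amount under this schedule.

$63975

Base amounts from the schedule: extortion $44100; misdemeanor vandalism $1750.
Stacking rule: highest base plus 50% of each additional charge. Highest is extortion at $44100. Additional: $1750 × 50% = $875. Combined base = $44100 + $875 = $44975.
Defendant is a documented gang member (+$12750 flat): $44975 + $12750 = $57725.
Offense committed while released on bail in another case (+$6250 flat): $57725 + $6250 = $63975.
$63975 is within the $950000 maximum.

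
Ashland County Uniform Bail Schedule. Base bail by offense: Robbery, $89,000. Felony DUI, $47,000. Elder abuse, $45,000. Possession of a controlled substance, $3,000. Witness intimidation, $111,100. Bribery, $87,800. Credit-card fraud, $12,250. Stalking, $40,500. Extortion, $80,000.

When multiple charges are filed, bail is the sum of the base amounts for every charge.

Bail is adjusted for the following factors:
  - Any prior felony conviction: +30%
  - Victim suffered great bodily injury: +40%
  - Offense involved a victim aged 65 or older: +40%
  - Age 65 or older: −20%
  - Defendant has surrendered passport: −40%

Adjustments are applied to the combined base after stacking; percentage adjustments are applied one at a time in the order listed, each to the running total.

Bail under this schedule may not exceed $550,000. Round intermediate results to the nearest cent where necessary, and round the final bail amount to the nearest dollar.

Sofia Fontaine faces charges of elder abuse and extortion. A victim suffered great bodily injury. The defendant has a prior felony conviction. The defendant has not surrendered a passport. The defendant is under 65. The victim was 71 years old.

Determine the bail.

$318,500

Base amounts from the schedule: elder abuse $45,000; extortion $80,000.
Stacking rule: sum of all bases. $45,000 + $80,000 = $125,000.
Any prior felony conviction (+30%): $125,000 × 1.3 = $162,500.
Victim suffered great bodily injury (+40%): $162,500 × 1.4 = $227,500.
Offense involved a victim aged 65 or older (+40%): $227,500 × 1.4 = $318,500.
$318,500 is within the $550,000 maximum.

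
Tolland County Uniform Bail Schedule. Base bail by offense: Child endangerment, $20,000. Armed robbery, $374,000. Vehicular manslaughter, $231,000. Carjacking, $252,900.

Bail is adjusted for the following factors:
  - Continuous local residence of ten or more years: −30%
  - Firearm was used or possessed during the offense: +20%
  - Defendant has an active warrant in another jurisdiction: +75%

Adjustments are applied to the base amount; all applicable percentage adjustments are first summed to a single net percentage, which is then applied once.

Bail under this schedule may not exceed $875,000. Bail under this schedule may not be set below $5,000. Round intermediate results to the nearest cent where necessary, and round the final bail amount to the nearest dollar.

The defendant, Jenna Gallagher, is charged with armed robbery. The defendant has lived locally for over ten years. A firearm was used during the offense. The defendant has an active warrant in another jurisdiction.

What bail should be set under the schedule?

Base amounts from the schedule: armed robbery $374,000.
Single charge. Combined base = $374,000.
Net percentage adjustment: −30% +20% +75% = +65%. $374,000 × 1.65 = $617,100.
$617,100 is within the $875,000 maximum.
$617,100 is at or above the $5,000 minimum.

$617,100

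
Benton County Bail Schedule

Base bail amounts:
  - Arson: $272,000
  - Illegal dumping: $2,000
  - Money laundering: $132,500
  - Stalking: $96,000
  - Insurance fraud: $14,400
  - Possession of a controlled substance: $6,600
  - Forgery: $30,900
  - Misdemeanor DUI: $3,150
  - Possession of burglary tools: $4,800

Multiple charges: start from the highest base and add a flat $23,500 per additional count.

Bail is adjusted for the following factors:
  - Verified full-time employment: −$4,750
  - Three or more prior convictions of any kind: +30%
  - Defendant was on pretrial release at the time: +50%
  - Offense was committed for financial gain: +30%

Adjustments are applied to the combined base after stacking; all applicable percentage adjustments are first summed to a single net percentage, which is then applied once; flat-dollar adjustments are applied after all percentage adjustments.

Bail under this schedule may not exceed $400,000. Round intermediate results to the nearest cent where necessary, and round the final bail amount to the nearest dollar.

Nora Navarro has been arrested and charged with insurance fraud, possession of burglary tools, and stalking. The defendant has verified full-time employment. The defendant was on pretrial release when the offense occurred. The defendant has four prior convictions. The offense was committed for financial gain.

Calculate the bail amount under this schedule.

Base amounts from the schedule: insurance fraud $14,400; possession of burglary tools $4,800; stalking $96,000.
Stacking rule: highest base plus $23,500 per additional charge. Highest is stalking at $96,000; 2 additional charges → +$47,000. Combined base = $143,000.
Net percentage adjustment: +30% +50% +30% = +110%. $143,000 × 2.1 = $300,300.
Verified full-time employment (−$4,750 flat): $300,300 − $4,750 = $295,550.
$295,550 is within the $400,000 maximum.

$295,550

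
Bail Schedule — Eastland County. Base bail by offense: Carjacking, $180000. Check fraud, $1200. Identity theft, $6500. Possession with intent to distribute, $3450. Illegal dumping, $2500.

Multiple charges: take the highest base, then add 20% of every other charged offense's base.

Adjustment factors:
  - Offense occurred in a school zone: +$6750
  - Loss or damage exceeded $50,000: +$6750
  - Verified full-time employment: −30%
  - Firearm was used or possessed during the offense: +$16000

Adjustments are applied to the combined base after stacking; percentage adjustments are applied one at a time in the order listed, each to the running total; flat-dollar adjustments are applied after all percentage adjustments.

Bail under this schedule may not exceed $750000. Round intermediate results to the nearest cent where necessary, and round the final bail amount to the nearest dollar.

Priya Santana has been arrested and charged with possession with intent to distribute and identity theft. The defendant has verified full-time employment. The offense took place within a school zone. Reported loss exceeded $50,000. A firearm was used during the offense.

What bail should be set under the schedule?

$34533

Base amounts from the schedule: possession with intent to distribute $3450; identity theft $6500.
Stacking rule: highest base plus 20% of each additional charge. Highest is identity theft at $6500. Additional: $3450 × 20% = $690. Combined base = $6500 + $690 = $7190.
Verified full-time employment (−30%): $7190 × 0.7 = $5033.
Offense occurred in a school zone (+$6750 flat): $5033 + $6750 = $11783.
Loss or damage exceeded $50,000 (+$6750 flat): $11783 + $6750 = $18533.
Firearm was used or possessed during the offense (+$16000 flat): $18533 + $16000 = $34533.
$34533 is within the $750000 maximum.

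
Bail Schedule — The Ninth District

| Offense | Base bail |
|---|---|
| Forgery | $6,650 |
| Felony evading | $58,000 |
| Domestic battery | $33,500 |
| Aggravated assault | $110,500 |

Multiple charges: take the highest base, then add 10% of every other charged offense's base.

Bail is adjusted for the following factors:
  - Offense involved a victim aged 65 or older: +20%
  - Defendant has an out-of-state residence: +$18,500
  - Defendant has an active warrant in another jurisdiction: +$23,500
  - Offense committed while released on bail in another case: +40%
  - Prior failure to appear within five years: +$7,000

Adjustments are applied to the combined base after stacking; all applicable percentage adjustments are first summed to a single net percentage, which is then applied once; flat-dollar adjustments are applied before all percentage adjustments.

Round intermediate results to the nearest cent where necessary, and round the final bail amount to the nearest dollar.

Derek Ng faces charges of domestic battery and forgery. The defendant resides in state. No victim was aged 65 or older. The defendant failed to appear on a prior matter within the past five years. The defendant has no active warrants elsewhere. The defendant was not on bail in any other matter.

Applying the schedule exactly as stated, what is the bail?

Base amounts from the schedule: domestic battery $33,500; forgery $6,650.
Stacking rule: highest base plus 10% of each additional charge. Highest is domestic battery at $33,500. Additional: $6,650 × 10% = $665. Combined base = $33,500 + $665 = $34,165.
Prior failure to appear within five years (+$7,000 flat): $34,165 + $7,000 = $41,165.

$41,165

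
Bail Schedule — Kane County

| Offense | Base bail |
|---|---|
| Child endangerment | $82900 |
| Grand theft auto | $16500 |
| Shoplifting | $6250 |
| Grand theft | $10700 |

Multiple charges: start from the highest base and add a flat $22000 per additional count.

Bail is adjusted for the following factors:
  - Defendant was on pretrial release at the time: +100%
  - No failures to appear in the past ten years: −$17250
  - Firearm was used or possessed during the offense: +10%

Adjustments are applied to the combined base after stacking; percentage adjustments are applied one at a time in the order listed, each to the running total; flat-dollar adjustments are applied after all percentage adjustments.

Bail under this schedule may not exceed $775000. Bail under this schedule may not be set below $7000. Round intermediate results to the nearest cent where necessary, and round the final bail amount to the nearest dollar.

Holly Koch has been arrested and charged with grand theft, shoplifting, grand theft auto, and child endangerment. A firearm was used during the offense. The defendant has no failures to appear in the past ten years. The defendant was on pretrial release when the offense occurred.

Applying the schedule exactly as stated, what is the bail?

$310330

Base amounts from the schedule: grand theft $10700; shoplifting $6250; grand theft auto $16500; child endangerment $82900.
Stacking rule: highest base plus $22000 per additional charge. Highest is child endangerment at $82900; 3 additional charges → +$66000. Combined base = $148900.
Defendant was on pretrial release at the time (+100%): $148900 × 2 = $297800.
Firearm was used or possessed during the offense (+10%): $297800 × 1.1 = $327580.
No failures to appear in the past ten years (−$17250 flat): $327580 − $17250 = $310330.
$310330 is within the $775000 maximum.
$310330 is at or above the $7000 minimum.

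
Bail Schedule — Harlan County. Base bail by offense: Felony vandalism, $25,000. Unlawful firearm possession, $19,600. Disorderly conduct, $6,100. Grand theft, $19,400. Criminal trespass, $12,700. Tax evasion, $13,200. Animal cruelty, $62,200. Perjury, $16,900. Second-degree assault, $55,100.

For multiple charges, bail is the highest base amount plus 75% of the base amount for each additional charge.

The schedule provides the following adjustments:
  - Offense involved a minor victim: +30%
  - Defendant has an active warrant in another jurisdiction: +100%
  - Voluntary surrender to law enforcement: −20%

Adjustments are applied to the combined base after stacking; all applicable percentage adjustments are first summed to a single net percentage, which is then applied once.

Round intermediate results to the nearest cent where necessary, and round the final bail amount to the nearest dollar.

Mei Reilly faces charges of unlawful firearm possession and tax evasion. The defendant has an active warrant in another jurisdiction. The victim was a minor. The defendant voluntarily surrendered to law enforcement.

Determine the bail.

$61,950

Base amounts from the schedule: unlawful firearm possession $19,600; tax evasion $13,200.
Stacking rule: highest base plus 75% of each additional charge. Highest is unlawful firearm possession at $19,600. Additional: $13,200 × 75% = $9,900. Combined base = $19,600 + $9,900 = $29,500.
Net percentage adjustment: +30% +100% −20% = +110%. $29,500 × 2.1 = $61,950.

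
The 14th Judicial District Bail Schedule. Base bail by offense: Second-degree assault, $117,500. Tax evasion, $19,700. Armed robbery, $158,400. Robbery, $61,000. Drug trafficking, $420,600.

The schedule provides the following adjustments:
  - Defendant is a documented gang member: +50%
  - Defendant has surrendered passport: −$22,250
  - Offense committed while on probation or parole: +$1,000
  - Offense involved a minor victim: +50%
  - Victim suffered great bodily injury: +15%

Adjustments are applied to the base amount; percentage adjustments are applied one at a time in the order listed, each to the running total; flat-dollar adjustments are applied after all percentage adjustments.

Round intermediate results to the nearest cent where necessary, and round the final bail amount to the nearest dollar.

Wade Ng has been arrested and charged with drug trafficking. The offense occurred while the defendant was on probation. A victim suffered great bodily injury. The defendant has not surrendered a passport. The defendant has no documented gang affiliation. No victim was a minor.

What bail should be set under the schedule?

Base amounts from the schedule: drug trafficking $420,600.
Single charge. Combined base = $420,600.
Victim suffered great bodily injury (+15%): $420,600 × 1.15 = $483,690.
Offense committed while on probation or parole (+$1,000 flat): $483,690 + $1,000 = $484,690.

$484,690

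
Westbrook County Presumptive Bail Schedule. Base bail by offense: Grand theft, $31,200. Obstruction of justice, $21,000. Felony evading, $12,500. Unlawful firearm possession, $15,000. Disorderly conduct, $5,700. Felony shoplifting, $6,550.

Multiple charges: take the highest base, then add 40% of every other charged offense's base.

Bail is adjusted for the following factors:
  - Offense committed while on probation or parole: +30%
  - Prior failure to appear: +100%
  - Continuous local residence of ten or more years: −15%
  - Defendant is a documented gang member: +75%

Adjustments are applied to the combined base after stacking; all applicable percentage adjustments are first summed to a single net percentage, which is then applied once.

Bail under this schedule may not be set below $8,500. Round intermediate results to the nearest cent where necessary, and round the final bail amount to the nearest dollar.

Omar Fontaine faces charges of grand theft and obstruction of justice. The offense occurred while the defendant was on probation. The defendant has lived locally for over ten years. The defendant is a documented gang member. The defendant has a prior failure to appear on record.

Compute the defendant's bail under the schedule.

Base amounts from the schedule: grand theft $31,200; obstruction of justice $21,000.
Stacking rule: highest base plus 40% of each additional charge. Highest is grand theft at $31,200. Additional: $21,000 × 40% = $8,400. Combined base = $31,200 + $8,400 = $39,600.
Net percentage adjustment: +30% +100% −15% +75% = +190%. $39,600 × 2.9 = $114,840.
$114,840 is at or above the $8,500 minimum.

$114,840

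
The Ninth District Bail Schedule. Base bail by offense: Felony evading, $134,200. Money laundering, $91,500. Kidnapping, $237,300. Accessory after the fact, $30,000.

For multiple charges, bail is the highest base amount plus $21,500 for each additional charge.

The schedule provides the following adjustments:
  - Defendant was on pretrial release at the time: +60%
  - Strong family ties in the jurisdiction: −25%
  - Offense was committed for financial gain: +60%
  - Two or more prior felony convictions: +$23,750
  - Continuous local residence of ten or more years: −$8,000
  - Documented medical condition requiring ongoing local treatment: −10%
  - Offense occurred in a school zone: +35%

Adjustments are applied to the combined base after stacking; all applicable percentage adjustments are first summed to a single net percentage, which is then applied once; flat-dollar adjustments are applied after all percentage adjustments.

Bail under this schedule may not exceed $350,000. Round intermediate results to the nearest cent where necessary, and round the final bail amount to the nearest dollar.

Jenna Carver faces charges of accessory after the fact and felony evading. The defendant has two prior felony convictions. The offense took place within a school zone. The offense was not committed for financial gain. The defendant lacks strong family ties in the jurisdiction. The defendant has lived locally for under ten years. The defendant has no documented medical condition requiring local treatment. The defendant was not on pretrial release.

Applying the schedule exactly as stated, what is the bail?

$233,945

Base amounts from the schedule: accessory after the fact $30,000; felony evading $134,200.
Stacking rule: highest base plus $21,500 per additional charge. Highest is felony evading at $134,200; 1 additional charge → +$21,500. Combined base = $155,700.
Offense occurred in a school zone (+35%): $155,700 × 1.35 = $210,195.
Two or more prior felony convictions (+$23,750 flat): $210,195 + $23,750 = $233,945.
$233,945 is within the $350,000 maximum.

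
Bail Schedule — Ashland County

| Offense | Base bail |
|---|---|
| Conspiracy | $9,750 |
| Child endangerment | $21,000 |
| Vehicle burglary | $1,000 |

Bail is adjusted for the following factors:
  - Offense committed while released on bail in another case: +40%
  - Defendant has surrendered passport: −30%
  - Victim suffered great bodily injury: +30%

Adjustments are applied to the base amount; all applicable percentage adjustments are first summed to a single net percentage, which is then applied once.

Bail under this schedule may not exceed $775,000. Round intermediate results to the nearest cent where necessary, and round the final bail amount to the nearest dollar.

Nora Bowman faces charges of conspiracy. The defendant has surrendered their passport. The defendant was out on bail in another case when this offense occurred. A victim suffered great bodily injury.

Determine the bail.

$13,650

Base amounts from the schedule: conspiracy $9,750.
Single charge. Combined base = $9,750.
Net percentage adjustment: +40% −30% +30% = +40%. $9,750 × 1.4 = $13,650.
$13,650 is within the $775,000 maximum.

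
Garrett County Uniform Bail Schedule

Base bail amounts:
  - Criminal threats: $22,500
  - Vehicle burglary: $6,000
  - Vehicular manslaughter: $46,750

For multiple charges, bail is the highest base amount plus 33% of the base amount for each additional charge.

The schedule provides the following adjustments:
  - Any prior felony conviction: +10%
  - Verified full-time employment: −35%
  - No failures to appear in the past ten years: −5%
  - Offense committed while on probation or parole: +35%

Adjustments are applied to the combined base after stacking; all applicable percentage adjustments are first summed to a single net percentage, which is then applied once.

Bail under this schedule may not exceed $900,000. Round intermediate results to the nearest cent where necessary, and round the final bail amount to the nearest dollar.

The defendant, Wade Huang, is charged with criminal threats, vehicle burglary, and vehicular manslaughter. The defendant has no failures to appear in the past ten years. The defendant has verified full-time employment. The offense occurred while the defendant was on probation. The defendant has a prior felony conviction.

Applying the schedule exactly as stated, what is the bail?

Base amounts from the schedule: criminal threats $22,500; vehicle burglary $6,000; vehicular manslaughter $46,750.
Stacking rule: highest base plus 33% of each additional charge. Highest is vehicular manslaughter at $46,750. Additional: $22,500 × 33% = $7,425; $6,000 × 33% = $1,980. Combined base = $46,750 + $9,405 = $56,155.
Net percentage adjustment: +10% −35% −5% +35% = +5%. $56,155 × 1.05 = $58,962.75.
$58,962.75 is within the $900,000 maximum.
Rounded to the nearest dollar: $58,963.

$58,963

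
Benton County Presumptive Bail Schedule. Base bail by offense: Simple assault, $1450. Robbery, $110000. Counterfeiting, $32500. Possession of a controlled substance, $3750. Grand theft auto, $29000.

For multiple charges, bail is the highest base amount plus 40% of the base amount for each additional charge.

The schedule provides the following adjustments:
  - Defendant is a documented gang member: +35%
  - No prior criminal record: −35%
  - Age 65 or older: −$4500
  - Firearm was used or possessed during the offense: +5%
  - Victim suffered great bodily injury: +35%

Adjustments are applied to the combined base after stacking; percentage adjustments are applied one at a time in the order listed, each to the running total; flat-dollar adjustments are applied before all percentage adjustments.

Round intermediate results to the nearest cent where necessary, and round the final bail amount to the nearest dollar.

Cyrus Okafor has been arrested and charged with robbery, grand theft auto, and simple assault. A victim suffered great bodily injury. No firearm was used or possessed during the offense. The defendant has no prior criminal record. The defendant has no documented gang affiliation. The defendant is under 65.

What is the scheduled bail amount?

Base amounts from the schedule: robbery $110000; grand theft auto $29000; simple assault $1450.
Stacking rule: highest base plus 40% of each additional charge. Highest is robbery at $110000. Additional: $29000 × 40% = $11600; $1450 × 40% = $580. Combined base = $110000 + $12180 = $122180.
No prior criminal record (−35%): $122180 × 0.65 = $79417.
Victim suffered great bodily injury (+35%): $79417 × 1.35 = $107212.95.
Rounded to the nearest dollar: $107213.

$107213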